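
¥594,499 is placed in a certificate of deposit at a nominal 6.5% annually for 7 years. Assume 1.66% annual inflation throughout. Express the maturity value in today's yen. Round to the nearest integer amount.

¥823,280

Nominal value at maturity: ¥594,499 × (1 + 6.5%)^7 ≈ ¥923,843.
Price-level factor over 7 years: (1 + 1.66%)^7 ≈ 1.1221495446.
The maturity value deflated by that factor is the answer in today's purchasing power.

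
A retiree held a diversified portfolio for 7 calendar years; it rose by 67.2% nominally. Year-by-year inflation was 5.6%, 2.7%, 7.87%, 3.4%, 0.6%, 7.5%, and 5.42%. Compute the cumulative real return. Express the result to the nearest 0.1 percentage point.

Cumulative inflation factor: 1.056 × 1.027 × 1.0787 × 1.034 × 1.006 × 1.075 × 1.0542 ≈ 1.37907.
Nominal growth factor: 1.67200. Real growth factor = 1.67200 / 1.37907 ≈ 1.21241.
Total real return ≈ 21.2415%.

21.2%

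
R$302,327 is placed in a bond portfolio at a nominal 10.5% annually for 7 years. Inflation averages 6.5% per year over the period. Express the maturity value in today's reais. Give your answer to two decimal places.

R$391,350.26

Nominal value at maturity: R$302,327 × (1 + 10.5%)^7 ≈ R$608,153.04.
Price-level factor over 7 years: (1 + 6.5%)^7 ≈ 1.5539865458.
The maturity value deflated by that factor is the answer in today's purchasing power.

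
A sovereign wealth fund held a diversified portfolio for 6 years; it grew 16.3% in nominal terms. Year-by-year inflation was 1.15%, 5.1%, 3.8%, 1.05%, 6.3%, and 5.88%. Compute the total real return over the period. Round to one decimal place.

Cumulative inflation factor: 1.0115 × 1.051 × 1.038 × 1.0105 × 1.063 × 1.0588 ≈ 1.25502.
Nominal growth factor: 1.16300. Real growth factor = 1.16300 / 1.25502 ≈ 0.92668.
Total real return ≈ -7.3319%.

-7.3%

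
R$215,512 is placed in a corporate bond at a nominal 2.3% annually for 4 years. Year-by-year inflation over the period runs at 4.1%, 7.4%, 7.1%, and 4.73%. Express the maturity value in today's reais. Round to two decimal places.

R$188,216.81

Nominal value at maturity: R$215,512 × (1 + 2.3%)^4 ≈ R$236,033.69.
Price-level factor over 4 years: 1.041 × 1.074 × 1.071 × 1.0473 ≈ 1.2540521158.
Dividing the nominal maturity value by the price-level factor gives the value in today's money.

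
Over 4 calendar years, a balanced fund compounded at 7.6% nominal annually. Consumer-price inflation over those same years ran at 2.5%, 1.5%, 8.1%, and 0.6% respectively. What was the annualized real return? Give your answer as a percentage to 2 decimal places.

Cumulative inflation factor: 1.025 × 1.015 × 1.081 × 1.006 ≈ 1.13139.
Nominal growth factor: 1.34045. Real growth factor = 1.34045 / 1.13139 ≈ 1.18477.
Annualized: 1.18477^(1/4) − 1 ≈ 0.04330.

4.33%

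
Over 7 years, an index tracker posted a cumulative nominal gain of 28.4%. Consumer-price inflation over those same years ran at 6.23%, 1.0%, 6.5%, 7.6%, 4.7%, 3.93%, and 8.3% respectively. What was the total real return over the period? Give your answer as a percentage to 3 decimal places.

Cumulative inflation factor: 1.0623 × 1.010 × 1.065 × 1.076 × 1.047 × 1.0393 × 1.083 ≈ 1.44893.
Nominal growth factor: 1.28400. Real growth factor = 1.28400 / 1.44893 ≈ 0.88617.
Total real return ≈ -11.3827%.

-11.383%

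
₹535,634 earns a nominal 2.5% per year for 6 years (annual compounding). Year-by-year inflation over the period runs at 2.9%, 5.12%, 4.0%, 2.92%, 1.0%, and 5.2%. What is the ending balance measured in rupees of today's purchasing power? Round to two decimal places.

₹504,940.69

Nominal value at maturity: ₹535,634 × (1 + 2.5%)^6 ≈ ₹621,171.22.
Price-level factor over 6 years: 1.029 × 1.0512 × 1.040 × 1.0292 × 1.010 × 1.052 ≈ 1.2301865018.
Dividing the nominal maturity value by the price-level factor gives the value in today's money.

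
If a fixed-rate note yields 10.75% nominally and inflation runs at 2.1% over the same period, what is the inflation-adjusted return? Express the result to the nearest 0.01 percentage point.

Real return via the Fisher equation: (1 + 10.75%)/(1 + 2.1%) − 1 = 1.1075/1.021 − 1 ≈ 0.08472.

8.47%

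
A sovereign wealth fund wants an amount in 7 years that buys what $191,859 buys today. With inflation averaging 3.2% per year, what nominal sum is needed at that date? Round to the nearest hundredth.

Cumulative price-level factor: (1+3.2%)^7 ≈ 1.2466882924.
Multiplying $191,859 by the price-level factor gives the future nominal sum.

$239,188.37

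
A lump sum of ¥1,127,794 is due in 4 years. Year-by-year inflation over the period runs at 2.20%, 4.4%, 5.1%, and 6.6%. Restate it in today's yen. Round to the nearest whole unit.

Price-level factor over 4 years: 1.0220 × 1.044 × 1.051 × 1.066 ≈ 1.1953946703.
Purchasing power today: ¥1,127,794 divided by that factor.

¥943,449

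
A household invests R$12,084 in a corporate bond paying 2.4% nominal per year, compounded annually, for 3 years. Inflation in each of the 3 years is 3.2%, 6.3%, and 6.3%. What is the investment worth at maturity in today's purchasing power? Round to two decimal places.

Nominal value at maturity: R$12,084 × (1 + 2.4%)^3 ≈ R$12,975.10.
Price-level factor over 3 years: 1.032 × 1.063 × 1.063 = 1.166128008.
The maturity value deflated by that factor is the answer in today's purchasing power.

R$11,126.65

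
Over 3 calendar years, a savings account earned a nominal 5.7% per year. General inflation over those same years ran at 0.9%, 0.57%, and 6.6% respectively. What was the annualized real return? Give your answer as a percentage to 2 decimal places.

Cumulative inflation factor: 1.009 × 1.0057 × 1.066 ≈ 1.08172.
Nominal growth factor: 1.18093. Real growth factor = 1.18093 / 1.08172 ≈ 1.09171.
Annualized: 1.09171^(1/3) − 1 ≈ 0.02968.

2.97%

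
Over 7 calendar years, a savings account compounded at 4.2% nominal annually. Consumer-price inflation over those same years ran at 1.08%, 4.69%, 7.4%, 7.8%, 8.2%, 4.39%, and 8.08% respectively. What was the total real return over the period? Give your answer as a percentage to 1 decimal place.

Cumulative inflation factor: 1.0108 × 1.0469 × 1.074 × 1.078 × 1.082 × 1.0439 × 1.0808 ≈ 1.49563.
Nominal growth factor: 1.33375. Real growth factor = 1.33375 / 1.49563 ≈ 0.89176.
Total real return ≈ -10.8238%.

-10.8%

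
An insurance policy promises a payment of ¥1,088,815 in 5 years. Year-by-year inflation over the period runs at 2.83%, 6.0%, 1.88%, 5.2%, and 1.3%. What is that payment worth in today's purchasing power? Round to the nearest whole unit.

Price-level factor over 5 years: 1.0283 × 1.060 × 1.0188 × 1.052 × 1.013 ≈ 1.1834225012.
Purchasing power today: ¥1,088,815 divided by that factor.

¥920,056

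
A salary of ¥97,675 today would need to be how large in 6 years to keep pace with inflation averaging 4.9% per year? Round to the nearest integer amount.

Cumulative price-level factor: (1+4.9%)^6 ≈ 1.3324561607.
The nominal amount required is ¥97,675 scaled up by that factor.

¥130,148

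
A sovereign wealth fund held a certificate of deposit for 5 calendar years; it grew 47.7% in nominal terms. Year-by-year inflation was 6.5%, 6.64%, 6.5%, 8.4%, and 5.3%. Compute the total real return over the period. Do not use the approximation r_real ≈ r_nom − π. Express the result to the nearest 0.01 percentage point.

Cumulative inflation factor: 1.065 × 1.0664 × 1.065 × 1.084 × 1.053 ≈ 1.38063.
Nominal growth factor: 1.47700. Real growth factor = 1.47700 / 1.38063 ≈ 1.06980.
Total real return ≈ 6.9802%.

6.98%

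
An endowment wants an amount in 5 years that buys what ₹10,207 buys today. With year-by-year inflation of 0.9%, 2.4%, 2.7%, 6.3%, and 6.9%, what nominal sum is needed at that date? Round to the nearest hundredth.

₹12,307.52

Cumulative price-level factor: 1.009 × 1.024 × 1.027 × 1.063 × 1.069 ≈ 1.2057923833.
Multiplying ₹10,207 by the price-level factor gives the future nominal sum.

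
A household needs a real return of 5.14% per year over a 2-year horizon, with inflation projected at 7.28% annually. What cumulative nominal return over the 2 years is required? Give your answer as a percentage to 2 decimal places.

Required annual nominal rate: (1+5.14%)(1+7.28%) − 1 = 12.794192%.
Cumulative over 2 years: (1 + 0.12794192)^2 − 1 ≈ 0.27225.

27.23%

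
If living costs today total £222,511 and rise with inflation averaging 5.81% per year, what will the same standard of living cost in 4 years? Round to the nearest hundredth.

£278,906.31

Cumulative price-level factor: (1+5.81%)^4 ≈ 1.2534495465.
The nominal amount required is £222,511 scaled up by that factor.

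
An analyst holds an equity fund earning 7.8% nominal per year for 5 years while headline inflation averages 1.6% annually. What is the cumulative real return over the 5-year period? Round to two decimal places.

The annual real rate is (1+7.8%)/(1+1.6%) − 1 = 6.1024%.
Compounded over 5 years: (1 + 0.061024)^5 − 1 ≈ 0.34470.

34.47%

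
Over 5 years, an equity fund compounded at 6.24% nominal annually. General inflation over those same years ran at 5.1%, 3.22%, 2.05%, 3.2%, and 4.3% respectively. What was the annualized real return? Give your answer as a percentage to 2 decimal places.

Cumulative inflation factor: 1.051 × 1.0322 × 1.0205 × 1.032 × 1.043 ≈ 1.19164.
Nominal growth factor: 1.35344. Real growth factor = 1.35344 / 1.19164 ≈ 1.13579.
Annualized: 1.13579^(1/5) − 1 ≈ 0.02579.

2.58%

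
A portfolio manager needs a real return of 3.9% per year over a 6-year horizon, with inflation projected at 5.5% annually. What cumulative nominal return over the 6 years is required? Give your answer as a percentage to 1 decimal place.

Required annual nominal rate: (1+3.9%)(1+5.5%) − 1 = 9.6145%.
Cumulative over 6 years: (1 + 0.096145)^6 − 1 ≈ 0.73463.

73.5%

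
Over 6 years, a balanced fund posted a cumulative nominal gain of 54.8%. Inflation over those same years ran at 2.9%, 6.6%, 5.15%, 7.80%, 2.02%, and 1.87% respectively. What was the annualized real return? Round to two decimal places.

Cumulative inflation factor: 1.029 × 1.066 × 1.0515 × 1.0780 × 1.0202 × 1.0187 ≈ 1.29221.
Nominal growth factor: 1.54800. Real growth factor = 1.54800 / 1.29221 ≈ 1.19795.
Annualized: 1.19795^(1/6) − 1 ≈ 0.03056.

3.06%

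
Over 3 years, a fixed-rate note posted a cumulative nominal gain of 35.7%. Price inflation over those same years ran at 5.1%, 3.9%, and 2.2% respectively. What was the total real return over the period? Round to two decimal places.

Cumulative inflation factor: 1.051 × 1.039 × 1.022 ≈ 1.11601.
Nominal growth factor: 1.35700. Real growth factor = 1.35700 / 1.11601 ≈ 1.21594.
Total real return ≈ 21.5936%.

21.59%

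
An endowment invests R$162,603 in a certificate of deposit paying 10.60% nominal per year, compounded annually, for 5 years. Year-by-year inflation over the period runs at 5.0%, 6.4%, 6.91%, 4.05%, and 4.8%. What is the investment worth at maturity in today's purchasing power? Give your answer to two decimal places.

R$206,610.11

Nominal value at maturity: R$162,603 × (1 + 10.60%)^5 ≈ R$269,094.11.
Price-level factor over 5 years: 1.050 × 1.064 × 1.0691 × 1.0405 × 1.048 ≈ 1.3024246997.
The maturity value deflated by that factor is the answer in today's purchasing power.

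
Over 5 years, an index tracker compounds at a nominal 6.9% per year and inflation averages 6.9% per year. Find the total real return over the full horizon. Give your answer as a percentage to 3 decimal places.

The annual real rate is (1+6.9%)/(1+6.9%) − 1 = 0.0000%.
Compounded over 5 years: (1 + 0.000000)^5 − 1 ≈ 0.00000.

0.000%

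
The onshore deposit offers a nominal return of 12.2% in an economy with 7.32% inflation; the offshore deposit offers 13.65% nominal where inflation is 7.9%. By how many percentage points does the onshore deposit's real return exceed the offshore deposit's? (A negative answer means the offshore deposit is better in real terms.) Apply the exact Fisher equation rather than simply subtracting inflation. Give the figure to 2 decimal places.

The onshore deposit real return: 1.122/1.0732 − 1 = 4.547%.
The offshore deposit real return: 1.1365/1.079 − 1 = 5.329%.
Difference: 4.547 − 5.329 = -0.782 pp.

-0.78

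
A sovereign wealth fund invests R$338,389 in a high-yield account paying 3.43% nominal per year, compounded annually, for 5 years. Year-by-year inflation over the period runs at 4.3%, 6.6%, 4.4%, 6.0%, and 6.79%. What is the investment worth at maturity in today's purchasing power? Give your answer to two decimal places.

Nominal value at maturity: R$338,389 × (1 + 3.43%)^5 ≈ R$400,542.74.
Price-level factor over 5 years: 1.043 × 1.066 × 1.044 × 1.060 × 1.0679 ≈ 1.3139488634.
Dividing the nominal maturity value by the price-level factor gives the value in today's money.

R$304,838.91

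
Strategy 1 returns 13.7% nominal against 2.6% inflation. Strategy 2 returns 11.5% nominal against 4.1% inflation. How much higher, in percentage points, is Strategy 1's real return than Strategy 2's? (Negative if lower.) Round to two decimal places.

3.71

Strategy 1 real return: 1.137/1.026 − 1 = 10.819%.
Strategy 2 real return: 1.115/1.041 − 1 = 7.109%.
Difference: 10.819 − 7.109 = 3.710 pp.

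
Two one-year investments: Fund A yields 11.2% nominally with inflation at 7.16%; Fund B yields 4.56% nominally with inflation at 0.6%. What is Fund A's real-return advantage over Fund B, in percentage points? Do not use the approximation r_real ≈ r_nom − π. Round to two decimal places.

-0.17

Fund A real return: 1.112/1.0716 − 1 = 3.770%.
Fund B real return: 1.0456/1.006 − 1 = 3.936%.
Difference: 3.770 − 3.936 = -0.166 pp.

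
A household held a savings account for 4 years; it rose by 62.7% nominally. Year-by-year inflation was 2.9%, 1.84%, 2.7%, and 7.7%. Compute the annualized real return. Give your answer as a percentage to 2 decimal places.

Cumulative inflation factor: 1.029 × 1.0184 × 1.027 × 1.077 ≈ 1.15910.
Nominal growth factor: 1.62700. Real growth factor = 1.62700 / 1.15910 ≈ 1.40368.
Annualized: 1.40368^(1/4) − 1 ≈ 0.08847.

8.85%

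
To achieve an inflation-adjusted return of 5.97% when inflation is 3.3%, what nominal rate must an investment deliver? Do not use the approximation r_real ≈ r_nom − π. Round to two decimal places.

9.47%

By the Fisher equation, 1 + r_nom = (1 + 5.97%)(1 + 3.3%) = 1.0597 × 1.033 = 1.0946701.
So r_nom = 9.46701%.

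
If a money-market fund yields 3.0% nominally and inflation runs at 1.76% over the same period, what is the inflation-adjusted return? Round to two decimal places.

Real return via the Fisher equation: (1 + 3.0%)/(1 + 1.76%) − 1 = 1.030/1.0176 − 1 ≈ 0.01219.

1.22%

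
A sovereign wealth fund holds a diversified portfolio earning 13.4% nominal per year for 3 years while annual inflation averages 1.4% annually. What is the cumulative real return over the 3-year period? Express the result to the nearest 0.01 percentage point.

The annual real rate is (1+13.4%)/(1+1.4%) − 1 = 11.8343%.
Compounded over 3 years: (1 + 0.118343)^3 − 1 ≈ 0.39870.

39.87%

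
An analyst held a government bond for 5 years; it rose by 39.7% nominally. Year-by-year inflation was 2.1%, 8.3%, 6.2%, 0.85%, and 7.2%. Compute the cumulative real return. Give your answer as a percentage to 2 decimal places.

Cumulative inflation factor: 1.021 × 1.083 × 1.062 × 1.0085 × 1.072 ≈ 1.26955.
Nominal growth factor: 1.39700. Real growth factor = 1.39700 / 1.26955 ≈ 1.10039.
Total real return ≈ 10.0391%.

10.04%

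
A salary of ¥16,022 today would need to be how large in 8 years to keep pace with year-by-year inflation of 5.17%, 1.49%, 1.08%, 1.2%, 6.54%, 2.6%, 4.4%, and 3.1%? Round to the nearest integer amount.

Cumulative price-level factor: 1.0517 × 1.0149 × 1.0108 × 1.012 × 1.0654 × 1.026 × 1.044 × 1.031 ≈ 1.2846360031.
Multiplying ¥16,022 by the price-level factor gives the future nominal sum.

¥20,582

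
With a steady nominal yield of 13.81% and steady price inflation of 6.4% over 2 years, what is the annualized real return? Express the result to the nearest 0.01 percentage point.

With constant rates the annual real return is the same each year: (1+13.81%)/(1+6.4%) − 1 = 0.06964.

6.96%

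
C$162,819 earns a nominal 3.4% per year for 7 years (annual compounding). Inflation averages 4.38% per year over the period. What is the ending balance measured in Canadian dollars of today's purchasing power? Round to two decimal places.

C$152,415.03

Nominal value at maturity: C$162,819 × (1 + 3.4%)^7 ≈ C$205,754.27.
Price-level factor over 7 years: (1 + 4.38%)^7 ≈ 1.3499604579.
The maturity value deflated by that factor is the answer in today's purchasing power.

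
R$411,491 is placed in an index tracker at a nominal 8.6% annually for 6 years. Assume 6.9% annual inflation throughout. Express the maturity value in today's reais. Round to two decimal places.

R$452,348.40

Nominal value at maturity: R$411,491 × (1 + 8.6%)^6 ≈ R$675,055.21.
Price-level factor over 6 years: (1 + 6.9%)^6 ≈ 1.4923346789.
Dividing the nominal maturity value by the price-level factor gives the value in today's money.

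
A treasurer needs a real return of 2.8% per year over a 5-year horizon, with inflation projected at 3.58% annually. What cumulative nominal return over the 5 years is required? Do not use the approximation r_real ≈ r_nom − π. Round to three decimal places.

Required annual nominal rate: (1+2.8%)(1+3.58%) − 1 = 6.48024%.
Cumulative over 5 years: (1 + 0.0648024)^5 − 1 ≈ 0.36882.

36.882%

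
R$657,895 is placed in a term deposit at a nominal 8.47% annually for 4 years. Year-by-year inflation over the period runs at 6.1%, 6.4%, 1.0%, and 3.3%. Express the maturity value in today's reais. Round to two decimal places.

R$773,243.79

Nominal value at maturity: R$657,895 × (1 + 8.47%)^4 ≈ R$910,741.54.
Price-level factor over 4 years: 1.061 × 1.064 × 1.010 × 1.033 ≈ 1.1778194103.
Dividing the nominal maturity value by the price-level factor gives the value in today's money.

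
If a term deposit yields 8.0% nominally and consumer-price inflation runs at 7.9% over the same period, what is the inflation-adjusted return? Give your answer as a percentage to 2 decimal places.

0.09%

Real return via the Fisher equation: (1 + 8.0%)/(1 + 7.9%) − 1 = 1.080/1.079 − 1 ≈ 0.00093.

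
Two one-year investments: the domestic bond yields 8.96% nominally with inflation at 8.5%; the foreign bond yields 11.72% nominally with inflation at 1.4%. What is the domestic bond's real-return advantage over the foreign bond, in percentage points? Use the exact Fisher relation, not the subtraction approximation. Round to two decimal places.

-9.75

The domestic bond real return: 1.0896/1.085 − 1 = 0.424%.
The foreign bond real return: 1.1172/1.014 − 1 = 10.178%.
Difference: 0.424 − 10.178 = -9.754 pp.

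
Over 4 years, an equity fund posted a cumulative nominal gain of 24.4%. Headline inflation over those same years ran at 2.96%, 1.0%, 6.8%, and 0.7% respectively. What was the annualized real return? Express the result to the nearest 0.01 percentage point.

Cumulative inflation factor: 1.0296 × 1.010 × 1.068 × 1.007 ≈ 1.11838.
Nominal growth factor: 1.24400. Real growth factor = 1.24400 / 1.11838 ≈ 1.11232.
Annualized: 1.11232^(1/4) − 1 ≈ 0.02697.

2.70%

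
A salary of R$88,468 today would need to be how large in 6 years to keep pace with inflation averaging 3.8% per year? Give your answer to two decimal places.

Cumulative price-level factor: (1+3.8%)^6 ≈ 1.2507891955.
Multiplying R$88,468 by the price-level factor gives the future nominal sum.

R$110,654.82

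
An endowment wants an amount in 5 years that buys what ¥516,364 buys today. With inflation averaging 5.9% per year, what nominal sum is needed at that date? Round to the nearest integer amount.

¥687,758

Cumulative price-level factor: (1+5.9%)^5 ≈ 1.3319250917.
Multiplying ¥516,364 by the price-level factor gives the future nominal sum.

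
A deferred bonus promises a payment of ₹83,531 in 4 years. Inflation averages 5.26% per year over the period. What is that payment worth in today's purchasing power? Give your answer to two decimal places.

₹68,044.69

Price-level factor over 4 years: (1 + 5.26%)^4 ≈ 1.2275903413.
Purchasing power today: ₹83,531 divided by that factor.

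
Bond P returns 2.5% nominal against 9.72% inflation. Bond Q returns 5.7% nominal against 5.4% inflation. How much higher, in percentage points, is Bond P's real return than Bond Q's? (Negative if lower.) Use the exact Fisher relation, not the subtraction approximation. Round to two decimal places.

-6.87

Bond P real return: 1.025/1.0972 − 1 = -6.580%.
Bond Q real return: 1.057/1.054 − 1 = 0.285%.
Difference: -6.580 − 0.285 = -6.865 pp.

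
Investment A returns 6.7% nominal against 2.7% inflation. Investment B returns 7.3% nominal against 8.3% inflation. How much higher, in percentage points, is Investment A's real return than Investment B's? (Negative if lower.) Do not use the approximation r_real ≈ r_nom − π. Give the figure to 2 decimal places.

4.82

Investment A real return: 1.067/1.027 − 1 = 3.895%.
Investment B real return: 1.073/1.083 − 1 = -0.923%.
Difference: 3.895 − (-0.923) = 4.818 pp.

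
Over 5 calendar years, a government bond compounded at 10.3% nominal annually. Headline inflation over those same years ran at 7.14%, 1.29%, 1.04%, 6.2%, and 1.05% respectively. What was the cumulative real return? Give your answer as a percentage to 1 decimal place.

Cumulative inflation factor: 1.0714 × 1.0129 × 1.0104 × 1.062 × 1.0105 ≈ 1.17672.
Nominal growth factor: 1.63259. Real growth factor = 1.63259 / 1.17672 ≈ 1.38741.
Total real return ≈ 38.7411%.

38.7%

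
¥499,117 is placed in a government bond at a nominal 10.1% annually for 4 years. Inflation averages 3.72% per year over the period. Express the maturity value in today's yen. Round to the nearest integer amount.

Nominal value at maturity: ¥499,117 × (1 + 10.1%)^4 ≈ ¥733,418.
Price-level factor over 4 years: (1 + 3.72%)^4 ≈ 1.1573108704.
The maturity value deflated by that factor is the answer in today's purchasing power.

¥633,726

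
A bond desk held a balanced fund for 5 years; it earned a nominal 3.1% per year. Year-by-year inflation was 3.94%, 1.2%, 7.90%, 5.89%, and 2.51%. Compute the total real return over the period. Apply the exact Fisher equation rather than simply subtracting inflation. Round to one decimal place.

-5.4%

Cumulative inflation factor: 1.0394 × 1.012 × 1.0790 × 1.0589 × 1.0251 ≈ 1.23199.
Nominal growth factor: 1.16491. Real growth factor = 1.16491 / 1.23199 ≈ 0.94556.
Total real return ≈ -5.4444%.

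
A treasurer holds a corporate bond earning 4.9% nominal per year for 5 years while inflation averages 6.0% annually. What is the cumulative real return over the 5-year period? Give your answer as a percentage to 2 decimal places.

-5.08%

The annual real rate is (1+4.9%)/(1+6.0%) − 1 = -1.0377%.
Compounded over 5 years: (1 + -0.010377)^5 − 1 ≈ -0.05082.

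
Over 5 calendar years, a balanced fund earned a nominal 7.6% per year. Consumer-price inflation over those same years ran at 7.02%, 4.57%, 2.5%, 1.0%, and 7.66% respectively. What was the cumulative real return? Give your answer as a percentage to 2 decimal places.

Cumulative inflation factor: 1.0702 × 1.0457 × 1.025 × 1.010 × 1.0766 ≈ 1.24730.
Nominal growth factor: 1.44232. Real growth factor = 1.44232 / 1.24730 ≈ 1.15635.
Total real return ≈ 15.6351%.

15.64%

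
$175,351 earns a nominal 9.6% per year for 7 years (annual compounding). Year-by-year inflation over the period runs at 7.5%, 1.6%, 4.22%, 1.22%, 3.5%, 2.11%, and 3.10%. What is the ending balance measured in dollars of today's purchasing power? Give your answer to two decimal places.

Nominal value at maturity: $175,351 × (1 + 9.6%)^7 ≈ $333,105.75.
Price-level factor over 7 years: 1.075 × 1.016 × 1.0422 × 1.0122 × 1.035 × 1.0211 × 1.0310 ≈ 1.2554137046.
Dividing the nominal maturity value by the price-level factor gives the value in today's money.

$265,335.44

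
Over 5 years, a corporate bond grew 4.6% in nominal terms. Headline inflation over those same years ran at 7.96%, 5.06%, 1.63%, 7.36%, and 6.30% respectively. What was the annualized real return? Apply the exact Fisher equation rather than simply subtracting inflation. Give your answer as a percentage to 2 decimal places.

-4.48%

Cumulative inflation factor: 1.0796 × 1.0506 × 1.0163 × 1.0736 × 1.0630 ≈ 1.31552.
Nominal growth factor: 1.04600. Real growth factor = 1.04600 / 1.31552 ≈ 0.79512.
Annualized: 0.79512^(1/5) − 1 ≈ -0.04482.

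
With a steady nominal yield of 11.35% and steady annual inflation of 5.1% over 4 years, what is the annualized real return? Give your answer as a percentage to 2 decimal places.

5.95%

With constant rates the annual real return is the same each year: (1+11.35%)/(1+5.1%) − 1 = 0.05947.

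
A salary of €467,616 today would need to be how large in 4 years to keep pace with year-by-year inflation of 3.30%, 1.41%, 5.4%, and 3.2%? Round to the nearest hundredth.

Cumulative price-level factor: 1.0330 × 1.0141 × 1.054 × 1.032 ≈ 1.1394661086.
Multiplying €467,616 by the price-level factor gives the future nominal sum.

€532,832.58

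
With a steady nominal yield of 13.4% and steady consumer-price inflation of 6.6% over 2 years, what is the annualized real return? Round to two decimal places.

6.38%

With constant rates the annual real return is the same each year: (1+13.4%)/(1+6.6%) − 1 = 0.06379.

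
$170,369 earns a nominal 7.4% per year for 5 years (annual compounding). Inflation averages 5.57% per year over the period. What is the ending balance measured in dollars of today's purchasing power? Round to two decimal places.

Nominal value at maturity: $170,369 × (1 + 7.4%)^5 ≈ $243,451.23.
Price-level factor over 5 years: (1 + 5.57%)^5 ≈ 1.3113016503.
Dividing the nominal maturity value by the price-level factor gives the value in today's money.

$185,656.16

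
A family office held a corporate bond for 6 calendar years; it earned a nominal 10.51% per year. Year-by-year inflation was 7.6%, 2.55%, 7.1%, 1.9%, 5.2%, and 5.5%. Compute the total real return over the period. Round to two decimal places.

36.28%

Cumulative inflation factor: 1.076 × 1.0255 × 1.071 × 1.019 × 1.052 × 1.055 ≈ 1.33653.
Nominal growth factor: 1.82142. Real growth factor = 1.82142 / 1.33653 ≈ 1.36279.
Total real return ≈ 36.2792%.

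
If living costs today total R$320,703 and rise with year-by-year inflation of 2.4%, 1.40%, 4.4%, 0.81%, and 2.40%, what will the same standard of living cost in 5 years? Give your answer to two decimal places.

R$358,876.49

Cumulative price-level factor: 1.024 × 1.0140 × 1.044 × 1.0081 × 1.0240 ≈ 1.1190306494.
Multiplying R$320,703 by the price-level factor gives the future nominal sum.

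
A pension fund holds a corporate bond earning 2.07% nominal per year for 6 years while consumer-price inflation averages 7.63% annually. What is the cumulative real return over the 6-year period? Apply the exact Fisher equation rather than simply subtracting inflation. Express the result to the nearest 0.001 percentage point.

-27.257%

The annual real rate is (1+2.07%)/(1+7.63%) − 1 = -5.1658%.
Compounded over 6 years: (1 + -0.051658)^6 − 1 ≈ -0.27257.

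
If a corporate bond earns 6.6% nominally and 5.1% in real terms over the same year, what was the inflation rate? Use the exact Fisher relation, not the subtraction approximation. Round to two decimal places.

From (1+r_nom) = (1+r_real)(1+π), we get 1+π = (1 + 6.6%)/(1 + 5.1%) = 1.066/1.051 ≈ 1.01427.
So π ≈ 1.4272%.

1.43%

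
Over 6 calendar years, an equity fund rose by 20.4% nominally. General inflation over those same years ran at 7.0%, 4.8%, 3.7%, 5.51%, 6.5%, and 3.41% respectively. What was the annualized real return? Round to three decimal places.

Cumulative inflation factor: 1.070 × 1.048 × 1.037 × 1.0551 × 1.065 × 1.0341 ≈ 1.35123.
Nominal growth factor: 1.20400. Real growth factor = 1.20400 / 1.35123 ≈ 0.89104.
Annualized: 0.89104^(1/6) − 1 ≈ -0.01904.

-1.904%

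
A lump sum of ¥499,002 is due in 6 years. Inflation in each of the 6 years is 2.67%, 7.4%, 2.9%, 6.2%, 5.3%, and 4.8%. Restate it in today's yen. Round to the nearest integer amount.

¥375,254

Price-level factor over 6 years: 1.0267 × 1.074 × 1.029 × 1.062 × 1.053 × 1.048 ≈ 1.3297726265.
Purchasing power today: ¥499,002 divided by that factor.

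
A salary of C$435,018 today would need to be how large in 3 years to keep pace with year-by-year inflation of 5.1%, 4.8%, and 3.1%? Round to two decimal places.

C$494,003.35

Cumulative price-level factor: 1.051 × 1.048 × 1.031 = 1.135592888.
The nominal amount required is C$435,018 scaled up by that factor.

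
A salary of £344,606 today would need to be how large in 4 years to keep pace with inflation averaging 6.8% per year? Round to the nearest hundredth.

£448,340.37

Cumulative price-level factor: (1+6.8%)^4 ≈ 1.3010231094.
The nominal amount required is £344,606 scaled up by that factor.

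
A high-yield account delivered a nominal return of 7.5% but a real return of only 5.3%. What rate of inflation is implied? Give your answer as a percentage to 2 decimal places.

From (1+r_nom) = (1+r_real)(1+π), we get 1+π = (1 + 7.5%)/(1 + 5.3%) = 1.075/1.053 ≈ 1.02089.
So π ≈ 2.0893%.

2.09%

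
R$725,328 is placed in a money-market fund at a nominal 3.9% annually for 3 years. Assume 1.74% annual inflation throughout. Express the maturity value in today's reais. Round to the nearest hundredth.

R$772,513.16

Nominal value at maturity: R$725,328 × (1 + 3.9%)^3 ≈ R$813,544.07.
Price-level factor over 3 years: (1 + 1.74%)^3 ≈ 1.0531135480.
Dividing the nominal maturity value by the price-level factor gives the value in today's money.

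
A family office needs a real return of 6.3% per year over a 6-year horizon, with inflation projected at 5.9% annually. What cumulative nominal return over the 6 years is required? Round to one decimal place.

103.5%

Required annual nominal rate: (1+6.3%)(1+5.9%) − 1 = 12.5717%.
Cumulative over 6 years: (1 + 0.125717)^6 − 1 ≈ 1.03505.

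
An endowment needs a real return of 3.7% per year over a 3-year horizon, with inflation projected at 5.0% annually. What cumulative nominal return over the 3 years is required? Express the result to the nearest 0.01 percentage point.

Required annual nominal rate: (1+3.7%)(1+5.0%) − 1 = 8.885%.
Cumulative over 3 years: (1 + 0.08885)^3 − 1 ≈ 0.29093.

29.09%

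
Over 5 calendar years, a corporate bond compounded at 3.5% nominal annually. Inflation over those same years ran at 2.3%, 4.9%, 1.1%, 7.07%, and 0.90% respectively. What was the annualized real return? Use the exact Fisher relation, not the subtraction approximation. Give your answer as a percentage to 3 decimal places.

0.265%

Cumulative inflation factor: 1.023 × 1.049 × 1.011 × 1.0707 × 1.0090 ≈ 1.17209.
Nominal growth factor: 1.18769. Real growth factor = 1.18769 / 1.17209 ≈ 1.01331.
Annualized: 1.01331^(1/5) − 1 ≈ 0.00265.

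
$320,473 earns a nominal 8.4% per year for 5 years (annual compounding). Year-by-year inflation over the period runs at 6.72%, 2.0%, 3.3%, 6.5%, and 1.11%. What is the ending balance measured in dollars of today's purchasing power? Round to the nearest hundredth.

Nominal value at maturity: $320,473 × (1 + 8.4%)^5 ≈ $479,664.81.
Price-level factor over 5 years: 1.0672 × 1.020 × 1.033 × 1.065 × 1.0111 ≈ 1.2108491131.
Dividing the nominal maturity value by the price-level factor gives the value in today's money.

$396,139.21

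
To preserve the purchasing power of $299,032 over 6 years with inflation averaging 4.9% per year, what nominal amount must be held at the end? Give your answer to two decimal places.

$398,447.03

Cumulative price-level factor: (1+4.9%)^6 ≈ 1.3324561607.
The nominal amount required is $299,032 scaled up by that factor.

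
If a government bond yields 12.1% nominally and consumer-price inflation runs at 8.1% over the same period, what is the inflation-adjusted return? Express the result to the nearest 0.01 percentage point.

3.70%

Real return via the Fisher equation: (1 + 12.1%)/(1 + 8.1%) − 1 = 1.121/1.081 − 1 ≈ 0.03700.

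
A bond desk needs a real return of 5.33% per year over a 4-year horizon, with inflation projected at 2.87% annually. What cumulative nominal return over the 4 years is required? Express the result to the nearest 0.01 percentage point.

37.84%

Required annual nominal rate: (1+5.33%)(1+2.87%) − 1 = 8.352971%.
Cumulative over 4 years: (1 + 0.08352971)^4 − 1 ≈ 0.37836.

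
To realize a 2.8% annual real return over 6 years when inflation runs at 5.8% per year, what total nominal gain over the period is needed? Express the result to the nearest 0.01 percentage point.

Required annual nominal rate: (1+2.8%)(1+5.8%) − 1 = 8.7624%.
Cumulative over 6 years: (1 + 0.087624)^6 − 1 ≈ 0.65528.

65.53%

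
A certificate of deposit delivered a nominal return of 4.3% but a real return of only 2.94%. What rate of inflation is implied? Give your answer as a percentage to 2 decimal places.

1.32%

From (1+r_nom) = (1+r_real)(1+π), we get 1+π = (1 + 4.3%)/(1 + 2.94%) = 1.043/1.0294 ≈ 1.01321.
So π ≈ 1.3212%.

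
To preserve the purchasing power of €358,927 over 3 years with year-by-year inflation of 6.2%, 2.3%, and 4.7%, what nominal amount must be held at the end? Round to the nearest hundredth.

€408,275.16

Cumulative price-level factor: 1.062 × 1.023 × 1.047 = 1.137488022.
Multiplying €358,927 by the price-level factor gives the future nominal sum.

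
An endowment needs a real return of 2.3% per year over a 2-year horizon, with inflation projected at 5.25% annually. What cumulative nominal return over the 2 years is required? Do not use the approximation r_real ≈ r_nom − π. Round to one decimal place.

Required annual nominal rate: (1+2.3%)(1+5.25%) − 1 = 7.67075%.
Cumulative over 2 years: (1 + 0.0767075)^2 − 1 ≈ 0.15930.

15.9%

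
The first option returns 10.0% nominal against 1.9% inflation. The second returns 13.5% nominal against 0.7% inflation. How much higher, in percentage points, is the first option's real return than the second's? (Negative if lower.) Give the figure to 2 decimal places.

-4.76

The first option real return: 1.100/1.019 − 1 = 7.949%.
The second real return: 1.135/1.007 − 1 = 12.711%.
Difference: 7.949 − 12.711 = -4.762 pp.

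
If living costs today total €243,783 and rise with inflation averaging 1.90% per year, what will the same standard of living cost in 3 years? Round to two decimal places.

€257,944.32

Cumulative price-level factor: (1+1.90%)^3 = 1.058089859.
The nominal amount required is €243,783 scaled up by that factor.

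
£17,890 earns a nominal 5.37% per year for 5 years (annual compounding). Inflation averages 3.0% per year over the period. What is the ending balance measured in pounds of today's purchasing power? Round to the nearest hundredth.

£20,045.14

Nominal value at maturity: £17,890 × (1 + 5.37%)^5 ≈ £23,237.81.
Price-level factor over 5 years: (1 + 3.0%)^5 = 1.1592740743.
The maturity value deflated by that factor is the answer in today's purchasing power.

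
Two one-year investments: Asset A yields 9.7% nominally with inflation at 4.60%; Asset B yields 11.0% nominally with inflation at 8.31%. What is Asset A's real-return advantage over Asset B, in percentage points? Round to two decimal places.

Asset A real return: 1.097/1.0460 − 1 = 4.876%.
Asset B real return: 1.110/1.0831 − 1 = 2.484%.
Difference: 4.876 − 2.484 = 2.392 pp.

2.39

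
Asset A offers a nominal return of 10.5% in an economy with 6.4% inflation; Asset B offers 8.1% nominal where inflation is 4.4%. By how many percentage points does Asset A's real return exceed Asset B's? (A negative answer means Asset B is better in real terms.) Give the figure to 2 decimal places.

Asset A real return: 1.105/1.064 − 1 = 3.853%.
Asset B real return: 1.081/1.044 − 1 = 3.544%.
Difference: 3.853 − 3.544 = 0.309 pp.

0.31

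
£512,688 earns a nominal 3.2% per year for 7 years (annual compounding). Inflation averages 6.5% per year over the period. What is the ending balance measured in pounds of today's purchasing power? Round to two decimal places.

£411,304.80

Nominal value at maturity: £512,688 × (1 + 3.2%)^7 ≈ £639,162.13.
Price-level factor over 7 years: (1 + 6.5%)^7 ≈ 1.5539865458.
Dividing the nominal maturity value by the price-level factor gives the value in today's money.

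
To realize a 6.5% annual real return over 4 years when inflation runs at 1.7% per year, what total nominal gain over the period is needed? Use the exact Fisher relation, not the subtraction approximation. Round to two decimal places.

37.62%

Required annual nominal rate: (1+6.5%)(1+1.7%) − 1 = 8.3105%.
Cumulative over 4 years: (1 + 0.083105)^4 − 1 ≈ 0.37620.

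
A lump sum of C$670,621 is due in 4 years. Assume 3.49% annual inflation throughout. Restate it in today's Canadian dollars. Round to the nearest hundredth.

C$584,633.37

Price-level factor over 4 years: (1 + 3.49%)^4 ≈ 1.1470795777.
Purchasing power today: C$670,621 divided by that factor.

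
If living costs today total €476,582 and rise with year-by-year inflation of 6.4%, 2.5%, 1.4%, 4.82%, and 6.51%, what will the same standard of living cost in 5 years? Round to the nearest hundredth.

Cumulative price-level factor: 1.064 × 1.025 × 1.014 × 1.0482 × 1.0651 ≈ 1.2346333057.
Multiplying €476,582 by the price-level factor gives the future nominal sum.

€588,404.01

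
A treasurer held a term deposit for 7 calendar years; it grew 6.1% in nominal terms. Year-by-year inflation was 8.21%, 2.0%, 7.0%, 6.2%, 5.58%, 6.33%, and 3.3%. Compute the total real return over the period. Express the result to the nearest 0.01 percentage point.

-27.05%

Cumulative inflation factor: 1.0821 × 1.020 × 1.070 × 1.062 × 1.0558 × 1.0633 × 1.033 ≈ 1.45450.
Nominal growth factor: 1.06100. Real growth factor = 1.06100 / 1.45450 ≈ 0.72946.
Total real return ≈ -27.0540%.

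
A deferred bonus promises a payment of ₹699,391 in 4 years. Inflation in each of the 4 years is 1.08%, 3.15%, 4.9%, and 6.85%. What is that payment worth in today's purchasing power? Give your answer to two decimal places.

₹598,460.59

Price-level factor over 4 years: 1.0108 × 1.0315 × 1.049 × 1.0685 ≈ 1.1686500453.
Purchasing power today: ₹699,391 divided by that factor.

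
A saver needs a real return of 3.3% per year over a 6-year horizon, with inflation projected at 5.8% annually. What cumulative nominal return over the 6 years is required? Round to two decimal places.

70.42%

Required annual nominal rate: (1+3.3%)(1+5.8%) − 1 = 9.2914%.
Cumulative over 6 years: (1 + 0.092914)^6 − 1 ≈ 0.70418.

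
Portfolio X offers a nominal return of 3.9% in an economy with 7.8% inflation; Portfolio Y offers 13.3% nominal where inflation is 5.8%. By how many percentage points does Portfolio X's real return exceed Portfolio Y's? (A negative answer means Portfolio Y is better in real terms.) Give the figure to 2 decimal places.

Portfolio X real return: 1.039/1.078 − 1 = -3.618%.
Portfolio Y real return: 1.133/1.058 − 1 = 7.089%.
Difference: -3.618 − 7.089 = -10.707 pp.

-10.71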